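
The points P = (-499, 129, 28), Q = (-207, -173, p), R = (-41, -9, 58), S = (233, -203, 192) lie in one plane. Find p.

Normal to plane PRS: n = (-12672, -53152, -51040); plane equation n·X = -1962400.
Requiring n·Q = -1962400: (-51040)p + (11818400) = -1962400.
So p = 270.

270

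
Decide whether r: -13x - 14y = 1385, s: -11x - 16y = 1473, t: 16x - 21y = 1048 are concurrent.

No

The three lines meet at one point iff the augmented coefficient matrix [aᵢ bᵢ cᵢ] has rank < 3, i.e. its determinant vanishes.
Here the determinant is -994.
Nonzero, so no common point exists.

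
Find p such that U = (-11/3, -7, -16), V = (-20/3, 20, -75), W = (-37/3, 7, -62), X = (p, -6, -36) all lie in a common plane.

-12

Coplanarity ⇔ det[UV; UW; UX] = 0.
Expanding, this is linear in p: (-416)p + (-4992) = 0.
So p = -12.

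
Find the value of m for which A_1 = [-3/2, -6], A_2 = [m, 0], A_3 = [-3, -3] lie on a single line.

Collinearity: (A_2 − A_1) must be parallel to (A_3 − A_1) = (-3/2, 3).
Cross-multiplying the components: (m − (-3/2))·(3) = (6)·(-3/2).
Solving gives m = -9/2.

-9/2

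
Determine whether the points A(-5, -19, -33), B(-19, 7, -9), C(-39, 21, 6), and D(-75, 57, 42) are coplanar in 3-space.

Yes

A normal to the plane through A, B, C is n = AB × AC = (54, -270, 324).
The plane has equation n·P = -5832. For D: n·D = -5832.
Equal, so D lies in the plane and all four are coplanar.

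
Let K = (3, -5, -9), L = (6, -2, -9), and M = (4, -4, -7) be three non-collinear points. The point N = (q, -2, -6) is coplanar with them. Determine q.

The plane through K, L, M has equation 6x − 6y = 48.
Substituting N: (6)q + (12) = 48, so q = 6.

6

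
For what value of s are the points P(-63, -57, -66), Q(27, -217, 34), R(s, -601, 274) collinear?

Collinearity requires PQ × PR = 0; each component is linear in s.
The y-component gives (100)s + (-24300) = 0, so s = 243.
The remaining components then also vanish.

243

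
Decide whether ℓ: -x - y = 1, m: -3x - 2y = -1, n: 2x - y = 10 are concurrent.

Intersecting ℓ and m: solving the 2×2 system gives (x, y) = (3, -4).
Substitute into n: (2)(3) + (-1)(-4) = 10.
This equals 10, so (3, -4) lies on all three lines and they are concurrent.

Yes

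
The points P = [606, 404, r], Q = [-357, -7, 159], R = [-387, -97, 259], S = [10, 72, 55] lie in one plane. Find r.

The points are coplanar iff PQ · (PR × PS) = 0.
Expanding, this is linear in r: (-30660)r + (-10332420) = 0.
So r = -337.

-337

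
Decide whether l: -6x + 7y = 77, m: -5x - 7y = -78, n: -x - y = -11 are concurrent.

Intersecting l and m: solving the 2×2 system gives (x, y) = (1/11, 853/77).
Substitute into n: (-1)(1/11) + (-1)(853/77) = -860/77.
But n requires -11 ≠ -860/77, so the three lines have no common point.

No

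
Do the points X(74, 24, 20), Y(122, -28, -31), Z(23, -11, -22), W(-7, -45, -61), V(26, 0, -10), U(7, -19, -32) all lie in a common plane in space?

The plane through X, Y, Z has normal n = XY × XZ = (399, 4617, -4332) and equation n·P = 53694.
Checking the remaining points: n·W = 53694, n·V = 53694, n·U = 53694.
All equal 53694, so all 6 points lie in one plane.

Yes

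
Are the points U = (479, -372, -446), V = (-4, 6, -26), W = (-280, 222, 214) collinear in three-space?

Yes

UV = (-483, 378, 420), UW = (-759, 594, 660).
UV × UW = (0, 0, 0).
The cross product vanishes, so the three points are collinear.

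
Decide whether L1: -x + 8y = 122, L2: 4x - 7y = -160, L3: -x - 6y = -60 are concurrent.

The three lines meet at one point iff the augmented coefficient matrix [aᵢ bᵢ cᵢ] has rank < 3, i.e. its determinant vanishes.
Here the determinant is -42.
Nonzero, so no common point exists.

No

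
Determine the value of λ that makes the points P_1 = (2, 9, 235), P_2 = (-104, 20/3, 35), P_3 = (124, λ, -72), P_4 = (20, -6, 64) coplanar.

-86/3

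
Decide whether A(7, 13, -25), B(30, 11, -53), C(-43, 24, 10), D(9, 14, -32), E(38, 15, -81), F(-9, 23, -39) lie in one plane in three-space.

Yes

The plane through A, B, C has normal n = AB × AC = (238, 595, 153) and equation n·P = 5576.
Checking the remaining points: n·D = 5576, n·E = 5576, n·F = 5576.
All equal 5576, so all 6 points lie in one plane.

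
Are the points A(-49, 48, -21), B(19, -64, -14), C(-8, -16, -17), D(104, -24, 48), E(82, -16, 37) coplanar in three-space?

The plane through A, B, C has normal n = AB × AC = (0, 15, 240) and equation n·P = -4320.
Checking the remaining points: n·D = 11160, n·E = 8640.
Since n·D = 11160 ≠ -4320, D is off the plane and the points are not all coplanar.

No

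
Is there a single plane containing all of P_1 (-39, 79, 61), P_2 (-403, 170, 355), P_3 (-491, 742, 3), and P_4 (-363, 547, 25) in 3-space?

Yes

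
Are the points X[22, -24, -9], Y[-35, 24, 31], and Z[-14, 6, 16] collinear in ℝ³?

XY = (-57, 48, 40), XZ = (-36, 30, 25).
Comparing components 3 and 1: (40)(-36) − (-57)(25) = -15 ≠ 0, so XY and XZ are not parallel and the points are not collinear.

No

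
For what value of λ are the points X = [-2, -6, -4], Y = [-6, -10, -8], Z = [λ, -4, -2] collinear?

0

Direction XY = (-4, -4, -4). From the y-coordinate of Z, the parameter along the line is τ = (-4 − (-6))/(-4) = -1/2.
Then λ = (-2) + (-1/2)·(-4) = 0.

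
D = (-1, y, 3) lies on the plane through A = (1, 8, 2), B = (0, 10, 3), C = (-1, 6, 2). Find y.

9

Coplanarity requires AB · (AC × AD) = 0.
AB = (-1, 2, 1), AC = (-2, -2, 0); the triple product is linear in y with coefficient -2 and constant term 18.
Setting it to zero: y = 9.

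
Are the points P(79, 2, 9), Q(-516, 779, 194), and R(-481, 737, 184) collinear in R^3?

PQ = (-595, 777, 185), PR = (-560, 735, 175).
PQ × PR = (0, 525, -2205).
The cross product is nonzero, so the points do not lie on one line.

No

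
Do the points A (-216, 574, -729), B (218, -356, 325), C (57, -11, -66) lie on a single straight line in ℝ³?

Yes

AB = (434, -930, 1054), AC = (273, -585, 663).
AB × AC = (0, 0, 0).
The cross product vanishes, so the three points are collinear.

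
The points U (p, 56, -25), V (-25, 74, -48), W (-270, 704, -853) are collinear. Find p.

-18

Collinearity requires UV × UW = 0; each component is linear in p.
The y-component gives (-805)p + (-14490) = 0, so p = -18.
The remaining components then also vanish.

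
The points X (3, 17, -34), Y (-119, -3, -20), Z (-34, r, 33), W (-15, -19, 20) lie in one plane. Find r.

-29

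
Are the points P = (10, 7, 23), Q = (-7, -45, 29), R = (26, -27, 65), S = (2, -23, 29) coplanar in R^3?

Yes

The four points are coplanar iff the 3×3 determinant with rows PQ, PR, PS is zero.
Rows: (-17, -52, 6), (16, -34, 42), (-8, -30, 6).
Expanding along the first row: (-17)(1056) − (-52)(432) + (6)(-752) = 0.
Zero determinant ⇒ coplanar.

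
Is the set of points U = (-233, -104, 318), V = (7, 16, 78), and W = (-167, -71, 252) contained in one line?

Yes

UV = (240, 120, -240), UW = (66, 33, -66).
UV × UW = (0, 0, 0).
The cross product vanishes, so the three points are collinear.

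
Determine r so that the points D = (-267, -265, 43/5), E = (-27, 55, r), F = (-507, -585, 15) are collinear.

Collinearity requires DE × DF = 0; each component is linear in r.
The x-component gives (320)r + (-704) = 0, so r = 11/5.
The remaining components then also vanish.

11/5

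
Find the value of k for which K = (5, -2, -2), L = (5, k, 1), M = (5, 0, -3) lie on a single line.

Collinearity requires KL × KM = 0; each component is linear in k.
The x-component gives (-1)k + (-8) = 0, so k = -8.
The remaining components then also vanish.

-8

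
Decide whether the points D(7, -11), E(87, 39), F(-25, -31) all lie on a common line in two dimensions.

DE = (80, 50), DF = (-32, -20).
Checking proportionality: DF = -2/5·DE, so the vectors are parallel and the points are collinear.

Yes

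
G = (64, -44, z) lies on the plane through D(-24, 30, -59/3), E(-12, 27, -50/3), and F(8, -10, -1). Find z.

A normal to the plane is n = DE × DF = (64, -128, -384).
G lies in the plane iff n · DG = 0.
This gives (-384)z + (7552) = 0, so z = 59/3.

59/3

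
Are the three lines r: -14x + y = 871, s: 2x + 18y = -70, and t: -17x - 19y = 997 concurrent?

Yes

Intersecting r and s: solving the 2×2 system gives (x, y) = (-62, 3).
Substitute into t: (-17)(-62) + (-19)(3) = 997.
This equals 997, so (-62, 3) lies on all three lines and they are concurrent.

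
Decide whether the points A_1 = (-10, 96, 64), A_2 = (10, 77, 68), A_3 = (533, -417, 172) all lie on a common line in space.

No

A_1A_2 = (20, -19, 4), A_1A_3 = (543, -513, 108).
Comparing components 3 and 1: (4)(543) − (20)(108) = 12 ≠ 0, so A_1A_2 and A_1A_3 are not parallel and the points are not collinear.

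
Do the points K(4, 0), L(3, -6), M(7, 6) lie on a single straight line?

KL = (-1, -6), KM = (3, 6).
If collinear, KM would be a scalar multiple of KL. But (-1)·(6) ≠ (-6)·(3) (difference 12), so they are not parallel; the points are not collinear.

No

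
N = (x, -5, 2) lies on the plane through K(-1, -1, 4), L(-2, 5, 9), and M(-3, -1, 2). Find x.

1

A normal to the plane is n = KL × KM = (-12, -12, 12).
N lies in the plane iff n · KN = 0.
This gives (-12)x + (12) = 0, so x = 1.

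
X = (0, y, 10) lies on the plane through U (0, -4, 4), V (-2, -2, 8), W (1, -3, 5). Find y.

0

The plane through U, V, W has equation −2x + 6y − 4z = -40.
Substituting X: (6)y + (-40) = -40, so y = 0.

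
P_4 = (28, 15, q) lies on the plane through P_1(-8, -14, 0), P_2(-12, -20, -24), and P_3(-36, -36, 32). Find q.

-34

The plane through P_1, P_2, P_3 has equation −720x + 800y − 80z = -5440.
Substituting P_4: (-80)q + (-8160) = -5440, so q = -34.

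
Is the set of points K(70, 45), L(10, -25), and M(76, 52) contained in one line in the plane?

KL = (-60, -70), KM = (6, 7).
Checking proportionality: KM = -1/10·KL, so the vectors are parallel and the points are collinear.

Yes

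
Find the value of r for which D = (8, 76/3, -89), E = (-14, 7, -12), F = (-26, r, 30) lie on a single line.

-3

Direction DE = (-22, -55/3, 77). From the x-coordinate of F, the parameter along the line is τ = (-26 − 8)/(-22) = 17/11.
Then r = 76/3 + 17/11·(-55/3) = -3.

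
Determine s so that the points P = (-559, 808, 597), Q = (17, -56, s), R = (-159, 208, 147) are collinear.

-51

Collinearity requires PQ × PR = 0; each component is linear in s.
The x-component gives (600)s + (30600) = 0, so s = -51.
The remaining components then also vanish.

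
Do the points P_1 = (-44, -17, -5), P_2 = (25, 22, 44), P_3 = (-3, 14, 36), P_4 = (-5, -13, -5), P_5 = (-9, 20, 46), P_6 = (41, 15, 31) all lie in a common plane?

No

The plane through P_1, P_2, P_3 has normal n = P_1P_2 × P_1P_3 = (80, -820, 540) and equation n·P = 7720.
Checking the remaining points: n·P_4 = 7560, n·P_5 = 7720, n·P_6 = 7720.
Since n·P_4 = 7560 ≠ 7720, P_4 is off the plane and the points are not all coplanar.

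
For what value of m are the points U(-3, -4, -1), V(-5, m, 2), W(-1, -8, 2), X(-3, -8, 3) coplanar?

-6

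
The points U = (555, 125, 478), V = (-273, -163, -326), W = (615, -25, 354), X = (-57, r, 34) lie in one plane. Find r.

Normal to plane UVW: n = (-84888, -150912, 141480); plane equation n·P = 1650600.
Requiring n·X = 1650600: (-150912)r + (9648936) = 1650600.
So r = 53.

53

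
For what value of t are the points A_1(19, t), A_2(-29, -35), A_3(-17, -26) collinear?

1

Collinearity: (A_1 − A_2) must be parallel to (A_3 − A_2) = (12, 9).
Cross-multiplying the components: (t − (-35))·(12) = (48)·(9).
Solving gives t = 1.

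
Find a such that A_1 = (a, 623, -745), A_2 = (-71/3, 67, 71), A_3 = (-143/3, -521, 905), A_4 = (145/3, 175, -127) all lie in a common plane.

121/3

Coplanarity ⇔ det[A_1A_2; A_1A_3; A_1A_4] = 0.
Expanding, this is linear in a: (-26352)a + (1062864) = 0.
So a = 121/3.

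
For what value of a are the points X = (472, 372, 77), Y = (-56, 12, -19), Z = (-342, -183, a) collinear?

-71

Collinearity requires XY × XZ = 0; each component is linear in a.
The x-component gives (-360)a + (-25560) = 0, so a = -71.
The remaining components then also vanish.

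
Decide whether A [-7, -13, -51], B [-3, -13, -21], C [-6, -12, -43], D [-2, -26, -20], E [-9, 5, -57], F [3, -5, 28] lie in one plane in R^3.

Yes

The plane through A, B, C has normal n = AB × AC = (-30, -2, 4) and equation n·P = 32.
Checking the remaining points: n·D = 32, n·E = 32, n·F = 32.
All equal 32, so all 6 points lie in one plane.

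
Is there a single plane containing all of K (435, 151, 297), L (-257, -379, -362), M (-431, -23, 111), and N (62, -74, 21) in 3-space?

A normal to the plane through K, L, M is n = KL × KM = (-16086, 441982, -338572).
The plane has equation n·P = -40814012. For N: n·N = -40814012.
Equal, so N lies in the plane and all four are coplanar.

Yes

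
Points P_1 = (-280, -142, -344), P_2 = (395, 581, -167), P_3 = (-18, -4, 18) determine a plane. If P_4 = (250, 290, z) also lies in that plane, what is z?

74

Coplanarity requires P_1P_2 · (P_1P_3 × P_1P_4) = 0.
P_1P_2 = (675, 723, 177), P_1P_3 = (262, 138, 362); the triple product is linear in z with coefficient -96276 and constant term 7124424.
Setting it to zero: z = 74.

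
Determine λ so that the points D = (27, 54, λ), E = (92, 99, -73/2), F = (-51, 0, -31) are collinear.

-34

Collinearity requires DE × DF = 0; each component is linear in λ.
The x-component gives (-99)λ + (-3366) = 0, so λ = -34.
The remaining components then also vanish.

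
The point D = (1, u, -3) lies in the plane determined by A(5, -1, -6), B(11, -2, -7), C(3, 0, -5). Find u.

2

The plane through A, B, C has equation −4y + 4z = -20.
Substituting D: (-4)u + (-12) = -20, so u = 2.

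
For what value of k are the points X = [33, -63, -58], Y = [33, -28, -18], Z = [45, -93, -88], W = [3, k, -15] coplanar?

-16

Normal to plane XYZ: n = (150, 480, -420); plane equation n·P = -930.
Requiring n·W = -930: (480)k + (6750) = -930.
So k = -16.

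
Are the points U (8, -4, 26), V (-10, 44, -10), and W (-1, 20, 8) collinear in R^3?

UV = (-18, 48, -36), UW = (-9, 24, -18).
UV × UW = (0, 0, 0).
The cross product vanishes, so the three points are collinear.

Yes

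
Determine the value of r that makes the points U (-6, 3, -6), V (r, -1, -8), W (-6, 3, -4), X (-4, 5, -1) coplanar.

-10

Normal to plane UWX: n = (-4, 4, 0); plane equation n·P = 36.
Requiring n·V = 36: (-4)r + (-4) = 36.
So r = -10.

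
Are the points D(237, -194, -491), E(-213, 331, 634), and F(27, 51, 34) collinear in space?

Yes

DE = (-450, 525, 1125), DF = (-210, 245, 525).
Each component of DF is 7/15 times the corresponding component of DE, so DF = 7/15·DE and the points are collinear.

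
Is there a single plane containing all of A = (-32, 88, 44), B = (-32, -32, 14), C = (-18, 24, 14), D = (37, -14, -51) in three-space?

No

A normal to the plane through A, B, C is n = AB × AC = (1680, -420, 1680).
The plane has equation n·P = -16800. For D: n·D = -17640.
-17640 ≠ -16800, so D is off the plane.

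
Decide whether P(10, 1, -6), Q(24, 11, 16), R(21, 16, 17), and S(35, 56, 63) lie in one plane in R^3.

A normal to the plane through P, Q, R is n = PQ × PR = (-100, -80, 100).
The plane has equation n·X = -1680. For S: n·S = -1680.
Equal, so S lies in the plane and all four are coplanar.

Yes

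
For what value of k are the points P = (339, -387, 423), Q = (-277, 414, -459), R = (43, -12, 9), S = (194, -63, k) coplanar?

81

Normal to plane PQR: n = (-864, 6048, 6096); plane equation n·X = -54864.
Requiring n·S = -54864: (6096)k + (-548640) = -54864.
So k = 81.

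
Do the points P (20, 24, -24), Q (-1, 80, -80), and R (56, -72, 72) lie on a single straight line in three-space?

PQ = (-21, 56, -56), PR = (36, -96, 96).
PQ × PR = (0, 0, 0).
The cross product vanishes, so the three points are collinear.

Yes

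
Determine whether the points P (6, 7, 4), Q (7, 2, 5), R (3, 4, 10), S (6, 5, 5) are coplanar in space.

Yes

With P as base: PQ = (1, -5, 1), PR = (-3, -3, 6), PS = (0, -2, 1).
PR × PS = (9, 3, 6).
PQ · (PR × PS) = 0.
The scalar triple product vanishes, so the four points are coplanar.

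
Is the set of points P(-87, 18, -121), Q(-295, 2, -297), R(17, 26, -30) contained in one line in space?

No

PQ = (-208, -16, -176), PR = (104, 8, 91).
Comparing components 2 and 3: (-16)(91) − (-176)(8) = -48 ≠ 0, so PQ and PR are not parallel and the points are not collinear.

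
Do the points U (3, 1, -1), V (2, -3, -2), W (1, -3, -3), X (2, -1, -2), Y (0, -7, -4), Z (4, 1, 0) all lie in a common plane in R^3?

Yes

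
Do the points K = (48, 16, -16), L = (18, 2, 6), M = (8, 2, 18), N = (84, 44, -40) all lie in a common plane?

No

The four points are coplanar iff the 3×3 determinant with rows KL, KM, KN is zero.
Rows: (-30, -14, 22), (-40, -14, 34), (36, 28, -24).
Expanding along the first row: (-30)(-616) − (-14)(-264) + (22)(-616) = 1232.
Nonzero ⇒ not coplanar.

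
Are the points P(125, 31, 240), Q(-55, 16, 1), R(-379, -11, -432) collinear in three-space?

PQ = (-180, -15, -239), PR = (-504, -42, -672).
PQ × PR = (42, -504, 0).
The cross product is nonzero, so the points do not lie on one line.

No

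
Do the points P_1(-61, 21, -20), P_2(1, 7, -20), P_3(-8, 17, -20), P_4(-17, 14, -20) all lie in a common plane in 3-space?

Yes

A normal to the plane through P_1, P_2, P_3 is n = P_1P_2 × P_1P_3 = (0, 0, 494).
The plane has equation n·P = -9880. For P_4: n·P_4 = -9880.
Equal, so P_4 lies in the plane and all four are coplanar.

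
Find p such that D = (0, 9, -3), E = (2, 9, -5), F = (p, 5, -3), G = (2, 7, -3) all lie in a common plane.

Coplanarity ⇔ det[DE; DF; DG] = 0.
Expanding, this is linear in p: (4)p + (-16) = 0.
So p = 4.

4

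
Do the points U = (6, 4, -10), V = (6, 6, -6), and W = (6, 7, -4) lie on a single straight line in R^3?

UV = (0, 2, 4), UW = (0, 3, 6).
Each component of UW is 3/2 times the corresponding component of UV, so UW = 3/2·UV and the points are collinear.

Yes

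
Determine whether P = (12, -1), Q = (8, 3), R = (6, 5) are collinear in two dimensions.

Yes

PQ = (-4, 4), PR = (-6, 6).
Checking proportionality: PR = 3/2·PQ, so the vectors are parallel and the points are collinear.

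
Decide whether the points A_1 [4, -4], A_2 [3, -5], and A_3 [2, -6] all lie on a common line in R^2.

A_1A_2 = (-1, -1), A_1A_3 = (-2, -2).
det[A_1A_2; A_1A_3] = (-1)(-2) − (-1)(-2) = 0.
The determinant is zero, so the points are collinear.

Yes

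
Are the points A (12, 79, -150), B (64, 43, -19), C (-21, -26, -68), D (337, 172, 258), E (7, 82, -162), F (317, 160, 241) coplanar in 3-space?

Yes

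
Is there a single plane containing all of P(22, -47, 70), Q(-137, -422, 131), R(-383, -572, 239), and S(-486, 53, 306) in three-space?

With P as base: PQ = (-159, -375, 61), PR = (-405, -525, 169), PS = (-508, 100, 236).
PR × PS = (-140800, 9728, -307200).
PQ · (PR × PS) = 0.
The scalar triple product vanishes, so the four points are coplanar.

Yes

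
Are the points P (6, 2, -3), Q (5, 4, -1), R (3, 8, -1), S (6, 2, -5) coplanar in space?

Yes

A normal to the plane through P, Q, R is n = PQ × PR = (-8, -4, 0).
The plane has equation n·X = -56. For S: n·S = -56.
Equal, so S lies in the plane and all four are coplanar.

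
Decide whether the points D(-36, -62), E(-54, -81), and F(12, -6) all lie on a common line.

No

DE = (-18, -19), DF = (48, 56).
If collinear, DF would be a scalar multiple of DE. But (-18)·(56) ≠ (-19)·(48) (difference -96), so they are not parallel; the points are not collinear.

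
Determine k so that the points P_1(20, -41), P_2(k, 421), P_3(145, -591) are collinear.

The three points are collinear iff det[P_1P_2; P_1P_3] = 0.
This determinant is linear in k: (-550)k + (-46750) = 0, so k = -85.

-85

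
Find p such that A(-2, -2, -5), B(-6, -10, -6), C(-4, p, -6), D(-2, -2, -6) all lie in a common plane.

Coplanarity ⇔ det[AB; AC; AD] = 0.
Expanding, this is linear in p: (4)p + (24) = 0.
So p = -6.

-6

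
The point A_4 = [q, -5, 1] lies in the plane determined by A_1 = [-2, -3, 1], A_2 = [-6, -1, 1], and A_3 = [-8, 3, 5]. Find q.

2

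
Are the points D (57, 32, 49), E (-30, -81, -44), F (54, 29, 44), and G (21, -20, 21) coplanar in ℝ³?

A normal to the plane through D, E, F is n = DE × DF = (286, -156, -78).
The plane has equation n·P = 7488. For G: n·G = 7488.
Equal, so G lies in the plane and all four are coplanar.

Yes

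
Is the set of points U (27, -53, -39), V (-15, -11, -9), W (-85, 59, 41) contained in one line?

UV = (-42, 42, 30), UW = (-112, 112, 80).
Each component of UW is 8/3 times the corresponding component of UV, so UW = 8/3·UV and the points are collinear.

Yes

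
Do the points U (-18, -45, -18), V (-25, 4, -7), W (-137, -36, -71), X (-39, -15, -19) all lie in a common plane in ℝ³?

The four points are coplanar iff the 3×3 determinant with rows UV, UW, UX is zero.
Rows: (-7, 49, 11), (-119, 9, -53), (-21, 30, -1).
Expanding along the first row: (-7)(1581) − (49)(-994) + (11)(-3381) = 448.
Nonzero ⇒ not coplanar.

No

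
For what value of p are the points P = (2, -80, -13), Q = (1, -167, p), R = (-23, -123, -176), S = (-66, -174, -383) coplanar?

Coplanarity ⇔ det[PQ; PR; PS] = 0.
Expanding, this is linear in p: (-574)p + (-167608) = 0.
So p = -292.

-292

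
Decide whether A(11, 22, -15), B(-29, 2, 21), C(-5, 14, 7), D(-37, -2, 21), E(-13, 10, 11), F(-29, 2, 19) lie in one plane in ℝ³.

The plane through A, B, C has normal n = AB × AC = (-152, 304, 0) and equation n·P = 5016.
Checking the remaining points: n·D = 5016, n·E = 5016, n·F = 5016.
All equal 5016, so all 6 points lie in one plane.

Yes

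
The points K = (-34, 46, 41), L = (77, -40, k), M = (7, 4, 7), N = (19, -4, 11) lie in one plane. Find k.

39

Normal to plane KMN: n = (-440, -572, 176); plane equation n·P = -4136.
Requiring n·L = -4136: (176)k + (-11000) = -4136.
So k = 39.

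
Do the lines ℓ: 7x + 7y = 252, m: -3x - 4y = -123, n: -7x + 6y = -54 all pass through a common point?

No

Intersecting ℓ and m: solving the 2×2 system gives (x, y) = (21, 15).
Substitute into n: (-7)(21) + (6)(15) = -57.
But n requires -54 ≠ -57, so the three lines have no common point.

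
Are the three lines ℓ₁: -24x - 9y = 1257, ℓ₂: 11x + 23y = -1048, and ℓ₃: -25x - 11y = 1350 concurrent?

Yes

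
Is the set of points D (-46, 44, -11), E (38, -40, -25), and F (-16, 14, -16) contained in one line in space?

Yes

DE = (84, -84, -14), DF = (30, -30, -5).
Each component of DF is 5/14 times the corresponding component of DE, so DF = 5/14·DE and the points are collinear.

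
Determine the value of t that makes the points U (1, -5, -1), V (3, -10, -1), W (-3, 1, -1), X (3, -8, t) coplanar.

-1

Normal to plane UVW: n = (0, 0, -8); plane equation n·P = 8.
Requiring n·X = 8: (-8)t + (0) = 8.
So t = -1.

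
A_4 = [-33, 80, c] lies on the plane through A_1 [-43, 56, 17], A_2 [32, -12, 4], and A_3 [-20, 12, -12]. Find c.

51

Coplanarity requires A_1A_2 · (A_1A_3 × A_1A_4) = 0.
A_1A_2 = (75, -68, -13), A_1A_3 = (23, -44, -29); the triple product is linear in c with coefficient -1736 and constant term 88536.
Setting it to zero: c = 51.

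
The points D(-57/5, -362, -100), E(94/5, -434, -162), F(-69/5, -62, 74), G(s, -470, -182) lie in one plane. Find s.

The points are coplanar iff DE · (DF × DG) = 0.
Expanding, this is linear in s: (6072)s + (-540408/5) = 0.
So s = 89/5.

89/5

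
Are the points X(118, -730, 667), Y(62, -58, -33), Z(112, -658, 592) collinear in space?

XY = (-56, 672, -700), XZ = (-6, 72, -75).
Each component of XZ is 3/28 times the corresponding component of XY, so XZ = 3/28·XY and the points are collinear.

Yes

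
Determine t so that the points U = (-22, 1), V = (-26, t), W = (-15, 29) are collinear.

-15

Collinearity: (V − U) must be parallel to (W − U) = (7, 28).
Cross-multiplying the components: (t − 1)·(7) = (-4)·(28).
Solving gives t = -15.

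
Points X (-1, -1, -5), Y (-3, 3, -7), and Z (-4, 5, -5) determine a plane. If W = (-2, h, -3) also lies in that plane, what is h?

Coplanarity requires XY · (XZ × XW) = 0.
XY = (-2, 4, -2), XZ = (-3, 6, 0); the triple product is linear in h with coefficient 6 and constant term -6.
Setting it to zero: h = 1.

1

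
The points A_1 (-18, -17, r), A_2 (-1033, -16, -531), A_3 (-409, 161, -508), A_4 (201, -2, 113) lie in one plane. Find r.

21

Coplanarity ⇔ det[A_1A_2; A_1A_3; A_1A_4] = 0.
Expanding, this is linear in r: (209682)r + (-4403322) = 0.
So r = 21.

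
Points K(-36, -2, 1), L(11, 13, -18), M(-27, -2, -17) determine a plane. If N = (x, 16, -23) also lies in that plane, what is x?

The plane through K, L, M has equation −270x + 675y − 135z = 8235.
Substituting N: (-270)x + (13905) = 8235, so x = 21.

21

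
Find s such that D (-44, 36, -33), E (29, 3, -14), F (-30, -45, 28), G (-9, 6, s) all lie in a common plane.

-13

Coplanarity ⇔ det[DE; DF; DG] = 0.
Expanding, this is linear in s: (-5451)s + (-70863) = 0.
So s = -13.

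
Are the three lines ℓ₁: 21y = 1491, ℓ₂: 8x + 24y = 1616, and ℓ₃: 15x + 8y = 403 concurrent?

Intersecting ℓ₁ and ℓ₂: solving the 2×2 system gives (x, y) = (-11, 71).
Substitute into ℓ₃: (15)(-11) + (8)(71) = 403.
This equals 403, so (-11, 71) lies on all three lines and they are concurrent.

Yes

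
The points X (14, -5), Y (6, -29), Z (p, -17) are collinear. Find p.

10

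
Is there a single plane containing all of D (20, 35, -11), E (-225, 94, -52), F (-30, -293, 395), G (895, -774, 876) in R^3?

No

With D as base: DE = (-245, 59, -41), DF = (-50, -328, 406), DG = (875, -809, 887).
DF × DG = (37518, 399600, 327450).
DE · (DF × DG) = 959040.
Since 959040 ≠ 0, the four points are not coplanar.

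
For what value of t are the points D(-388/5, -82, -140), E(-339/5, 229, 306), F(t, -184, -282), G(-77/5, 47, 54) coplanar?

-266/5

Normal to plane DEG: n = (2800, 25840, -18080); plane equation n·P = 195040.
Requiring n·F = 195040: (2800)t + (344000) = 195040.
So t = -266/5.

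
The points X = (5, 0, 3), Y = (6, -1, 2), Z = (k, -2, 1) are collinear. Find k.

Collinearity requires XY × XZ = 0; each component is linear in k.
The y-component gives (-1)k + (7) = 0, so k = 7.
The remaining components then also vanish.

7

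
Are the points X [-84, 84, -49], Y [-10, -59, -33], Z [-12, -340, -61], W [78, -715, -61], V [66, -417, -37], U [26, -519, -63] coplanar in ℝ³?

Yes

The plane through X, Y, Z has normal n = XY × XZ = (8500, 2040, -21080) and equation n·P = 490280.
Checking the remaining points: n·W = 490280, n·V = 490280, n·U = 490280.
All equal 490280, so all 6 points lie in one plane.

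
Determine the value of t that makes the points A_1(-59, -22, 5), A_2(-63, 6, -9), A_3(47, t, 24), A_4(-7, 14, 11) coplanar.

Coplanarity ⇔ det[A_1A_2; A_1A_3; A_1A_4] = 0.
Expanding, this is linear in t: (704)t + (-25344) = 0.
So t = 36.

36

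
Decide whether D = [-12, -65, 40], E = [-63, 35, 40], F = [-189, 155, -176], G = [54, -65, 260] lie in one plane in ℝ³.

Yes

A normal to the plane through D, E, F is n = DE × DF = (-21600, -11016, 6480).
The plane has equation n·P = 1234440. For G: n·G = 1234440.
Equal, so G lies in the plane and all four are coplanar.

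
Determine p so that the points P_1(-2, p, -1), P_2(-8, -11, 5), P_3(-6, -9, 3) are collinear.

-5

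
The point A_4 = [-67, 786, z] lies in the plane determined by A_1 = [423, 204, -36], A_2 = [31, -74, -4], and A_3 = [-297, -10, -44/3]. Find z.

-340/3

The plane through A_1, A_2, A_3 has equation (2752/3)x − (44032/3)y − 116272z = 1579648.
Substituting A_4: (-116272)z + (-34793536/3) = 1579648, so z = -340/3.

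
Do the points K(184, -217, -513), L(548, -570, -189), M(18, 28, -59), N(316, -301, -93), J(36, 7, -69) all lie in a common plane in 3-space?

The plane through K, L, M has normal n = KL × KM = (-239642, -219040, 30582) and equation n·P = -12251014.
Checking the remaining points: n·N = -12639958, n·J = -12270550.
Since n·N = -12639958 ≠ -12251014, N is off the plane and the points are not all coplanar.

No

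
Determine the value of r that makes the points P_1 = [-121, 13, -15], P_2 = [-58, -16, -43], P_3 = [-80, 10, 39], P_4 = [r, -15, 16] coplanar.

The points are coplanar iff P_1P_2 · (P_1P_3 × P_1P_4) = 0.
Expanding, this is linear in r: (-1650)r + (-41250) = 0.
So r = -25.

-25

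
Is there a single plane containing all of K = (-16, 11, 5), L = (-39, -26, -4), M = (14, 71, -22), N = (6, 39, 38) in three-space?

Yes

The four points are coplanar iff the 3×3 determinant with rows KL, KM, KN is zero.
Rows: (-23, -37, -9), (30, 60, -27), (22, 28, 33).
Expanding along the first row: (-23)(2736) − (-37)(1584) + (-9)(-480) = 0.
Zero determinant ⇒ coplanar.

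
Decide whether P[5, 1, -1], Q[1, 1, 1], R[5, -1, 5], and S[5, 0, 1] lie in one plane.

The four points are coplanar iff the 3×3 determinant with rows PQ, PR, PS is zero.
Rows: (-4, 0, 2), (0, -2, 6), (0, -1, 2).
Expanding along the first row: (-4)(2) − (0)(0) + (2)(0) = -8.
Nonzero ⇒ not coplanar.

No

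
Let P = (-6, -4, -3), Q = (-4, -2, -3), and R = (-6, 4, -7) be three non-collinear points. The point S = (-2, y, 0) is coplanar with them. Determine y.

-6

Coplanarity requires PQ · (PR × PS) = 0.
PQ = (2, 2, 0), PR = (0, 8, -4); the triple product is linear in y with coefficient 8 and constant term 48.
Setting it to zero: y = -6.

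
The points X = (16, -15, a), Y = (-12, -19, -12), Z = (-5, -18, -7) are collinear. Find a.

Collinearity requires XY × XZ = 0; each component is linear in a.
The x-component gives (1)a + (-8) = 0, so a = 8.
The remaining components then also vanish.

8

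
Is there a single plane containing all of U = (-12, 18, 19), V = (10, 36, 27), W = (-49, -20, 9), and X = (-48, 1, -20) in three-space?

No

With U as base: UV = (22, 18, 8), UW = (-37, -38, -10), UX = (-36, -17, -39).
UW × UX = (1312, -1083, -739).
UV · (UW × UX) = 3458.
Since 3458 ≠ 0, the four points are not coplanar.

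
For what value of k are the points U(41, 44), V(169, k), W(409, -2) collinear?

The three points are collinear iff det[UV; UW] = 0.
This determinant is linear in k: (-368)k + (10304) = 0, so k = 28.

28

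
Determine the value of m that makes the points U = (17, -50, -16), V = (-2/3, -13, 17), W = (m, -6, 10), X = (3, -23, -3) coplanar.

Coplanarity ⇔ det[UV; UW; UX] = 0.
Expanding, this is linear in m: (410)m + (6560/3) = 0.
So m = -16/3.

-16/3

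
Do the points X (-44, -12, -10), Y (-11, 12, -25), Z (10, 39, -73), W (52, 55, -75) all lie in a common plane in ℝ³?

No

The four points are coplanar iff the 3×3 determinant with rows XY, XZ, XW is zero.
Rows: (33, 24, -15), (54, 51, -63), (96, 67, -65).
Expanding along the first row: (33)(906) − (24)(2538) + (-15)(-1278) = -11844.
Nonzero ⇒ not coplanar.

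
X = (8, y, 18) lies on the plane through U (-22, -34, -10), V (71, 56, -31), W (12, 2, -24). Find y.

-22

Coplanarity requires UV · (UW × UX) = 0.
UV = (93, 90, -21), UW = (34, 36, -14); the triple product is linear in y with coefficient 588 and constant term 12936.
Setting it to zero: y = -22.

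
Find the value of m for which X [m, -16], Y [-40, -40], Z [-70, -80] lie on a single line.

-22

The three points are collinear iff det[XY; XZ] = 0.
This determinant is linear in m: (40)m + (880) = 0, so m = -22.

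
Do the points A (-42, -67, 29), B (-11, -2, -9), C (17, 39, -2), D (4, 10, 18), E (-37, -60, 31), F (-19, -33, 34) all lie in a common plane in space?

Yes

The plane through A, B, C has normal n = AB × AC = (2013, -1281, -549) and equation n·P = -14640.
Checking the remaining points: n·D = -14640, n·E = -14640, n·F = -14640.
All equal -14640, so all 6 points lie in one plane.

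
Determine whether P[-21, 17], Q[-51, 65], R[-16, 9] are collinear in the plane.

PQ = (-30, 48), PR = (5, -8).
Twice the signed area of △PQR is (-30)(-8) − (48)(5) = 0.
The triangle is degenerate (zero area), so the points are collinear.

Yes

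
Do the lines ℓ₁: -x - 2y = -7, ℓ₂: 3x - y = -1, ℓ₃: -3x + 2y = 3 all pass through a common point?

Intersecting ℓ₁ and ℓ₂: solving the 2×2 system gives (x, y) = (5/7, 22/7).
Substitute into ℓ₃: (-3)(5/7) + (2)(22/7) = 29/7.
But ℓ₃ requires 3 ≠ 29/7, so the three lines have no common point.

No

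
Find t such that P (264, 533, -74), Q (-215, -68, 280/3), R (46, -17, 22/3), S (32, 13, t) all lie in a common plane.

34/3

Normal to plane PQR: n = (43152, 2480, 132432); plane equation n·X = 2914000.
Requiring n·S = 2914000: (132432)t + (1413104) = 2914000.
So t = 34/3.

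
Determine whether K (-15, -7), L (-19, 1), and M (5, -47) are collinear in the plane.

Yes

KL = (-4, 8), KM = (20, -40).
Checking proportionality: KM = -5·KL, so the vectors are parallel and the points are collinear.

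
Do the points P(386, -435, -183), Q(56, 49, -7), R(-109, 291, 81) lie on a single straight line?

Yes

PQ = (-330, 484, 176), PR = (-495, 726, 264).
Each component of PR is 3/2 times the corresponding component of PQ, so PR = 3/2·PQ and the points are collinear.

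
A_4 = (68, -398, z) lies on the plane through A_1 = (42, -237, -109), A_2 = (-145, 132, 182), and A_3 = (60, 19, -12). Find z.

-393/2

A normal to the plane is n = A_1A_2 × A_1A_3 = (-38703, 23377, -54514).
A_4 lies in the plane iff n · A_1A_4 = 0.
This gives (-54514)z + (-10712001) = 0, so z = -393/2.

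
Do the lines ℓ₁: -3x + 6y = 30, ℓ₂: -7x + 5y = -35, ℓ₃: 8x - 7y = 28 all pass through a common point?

No

Intersecting ℓ₁ and ℓ₂: solving the 2×2 system gives (x, y) = (40/3, 35/3).
Substitute into ℓ₃: (8)(40/3) + (-7)(35/3) = 25.
But ℓ₃ requires 28 ≠ 25, so the three lines have no common point.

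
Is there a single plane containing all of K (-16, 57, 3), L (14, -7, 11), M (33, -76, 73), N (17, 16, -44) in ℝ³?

A normal to the plane through K, L, M is n = KL × KM = (-3416, -1708, -854).
The plane has equation n·P = -45262. For N: n·N = -47824.
-47824 ≠ -45262, so N is off the plane.

No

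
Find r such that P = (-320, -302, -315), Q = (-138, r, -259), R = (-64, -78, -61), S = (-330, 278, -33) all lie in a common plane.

Coplanarity ⇔ det[PQ; PR; PS] = 0.
Expanding, this is linear in r: (-74732)r + (-29444408) = 0.
So r = -394.

-394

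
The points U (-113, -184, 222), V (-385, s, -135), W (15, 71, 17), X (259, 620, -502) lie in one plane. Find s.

-337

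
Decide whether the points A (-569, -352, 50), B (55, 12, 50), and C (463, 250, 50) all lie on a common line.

Yes

AB = (624, 364, 0), AC = (1032, 602, 0).
Each component of AC is 43/26 times the corresponding component of AB, so AC = 43/26·AB and the points are collinear.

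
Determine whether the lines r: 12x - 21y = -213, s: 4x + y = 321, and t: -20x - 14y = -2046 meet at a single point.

Yes

Lines aᵢx + bᵢy = cᵢ with pairwise distinct directions are concurrent exactly when det[aᵢ bᵢ cᵢ] = 0.
Here the determinant is 0.
It vanishes, so the lines are concurrent at (68, 49).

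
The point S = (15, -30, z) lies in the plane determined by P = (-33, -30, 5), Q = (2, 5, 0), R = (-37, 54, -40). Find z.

Coplanarity requires PQ · (PR × PS) = 0.
PQ = (35, 35, -5), PR = (-4, 84, -45); the triple product is linear in z with coefficient 3080 and constant term -70840.
Setting it to zero: z = 23.

23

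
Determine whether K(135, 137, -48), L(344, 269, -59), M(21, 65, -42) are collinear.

Yes

KL = (209, 132, -11), KM = (-114, -72, 6).
Each component of KM is -6/11 times the corresponding component of KL, so KM = -6/11·KL and the points are collinear.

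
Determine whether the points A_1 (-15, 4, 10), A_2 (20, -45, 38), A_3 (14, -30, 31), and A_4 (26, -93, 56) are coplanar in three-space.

With A_1 as base: A_1A_2 = (35, -49, 28), A_1A_3 = (29, -34, 21), A_1A_4 = (41, -97, 46).
A_1A_3 × A_1A_4 = (473, -473, -1419).
A_1A_2 · (A_1A_3 × A_1A_4) = 0.
The scalar triple product vanishes, so the four points are coplanar.

Yes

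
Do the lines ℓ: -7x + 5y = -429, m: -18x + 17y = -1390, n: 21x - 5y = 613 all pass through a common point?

The three lines meet at one point iff the augmented coefficient matrix [aᵢ bᵢ cᵢ] has rank < 3, i.e. its determinant vanishes.
Here the determinant is -534.
Nonzero, so no common point exists.

No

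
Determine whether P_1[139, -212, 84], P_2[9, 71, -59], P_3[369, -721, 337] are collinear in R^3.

No

P_1P_2 = (-130, 283, -143), P_1P_3 = (230, -509, 253).
Comparing components 2 and 3: (283)(253) − (-143)(-509) = -1188 ≠ 0, so P_1P_2 and P_1P_3 are not parallel and the points are not collinear.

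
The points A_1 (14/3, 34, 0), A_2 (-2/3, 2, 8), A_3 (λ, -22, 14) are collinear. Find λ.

-14/3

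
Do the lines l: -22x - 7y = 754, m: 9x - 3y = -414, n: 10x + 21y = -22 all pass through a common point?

Yes

Intersecting l and m: solving the 2×2 system gives (x, y) = (-40, 18).
Substitute into n: (10)(-40) + (21)(18) = -22.
This equals -22, so (-40, 18) lies on all three lines and they are concurrent.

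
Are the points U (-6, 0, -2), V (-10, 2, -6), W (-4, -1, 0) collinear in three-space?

UV = (-4, 2, -4), UW = (2, -1, 2).
Each component of UW is -1/2 times the corresponding component of UV, so UW = -1/2·UV and the points are collinear.

Yes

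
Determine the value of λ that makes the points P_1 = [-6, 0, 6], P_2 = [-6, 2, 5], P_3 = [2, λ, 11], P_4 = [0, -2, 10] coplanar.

Normal to plane P_1P_2P_4: n = (6, -6, -12); plane equation n·P = -108.
Requiring n·P_3 = -108: (-6)λ + (-120) = -108.
So λ = -2.

-2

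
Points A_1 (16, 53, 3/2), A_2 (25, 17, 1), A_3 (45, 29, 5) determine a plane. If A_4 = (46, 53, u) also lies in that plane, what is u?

13/2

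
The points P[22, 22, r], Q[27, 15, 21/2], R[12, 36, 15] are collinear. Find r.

12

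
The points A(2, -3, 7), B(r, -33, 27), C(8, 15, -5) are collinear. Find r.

-8

Direction AC = (6, 18, -12). From the y-coordinate of B, the parameter along the line is τ = (-33 − (-3))/18 = -5/3.
Then r = 2 + (-5/3)·(6) = -8.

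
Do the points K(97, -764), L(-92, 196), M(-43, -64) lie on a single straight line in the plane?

No

KL = (-189, 960), KM = (-140, 700).
If collinear, KM would be a scalar multiple of KL. But (-189)·(700) ≠ (960)·(-140) (difference 2100), so they are not parallel; the points are not collinear.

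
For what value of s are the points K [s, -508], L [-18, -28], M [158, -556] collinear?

Collinearity: (K − L) must be parallel to (M − L) = (176, -528).
Cross-multiplying the components: (s − (-18))·(-528) = (-480)·(176).
Solving gives s = 142.

142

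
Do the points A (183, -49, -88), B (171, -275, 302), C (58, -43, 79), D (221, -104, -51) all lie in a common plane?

With A as base: AB = (-12, -226, 390), AC = (-125, 6, 167), AD = (38, -55, 37).
AC × AD = (9407, 10971, 6647).
AB · (AC × AD) = 0.
The scalar triple product vanishes, so the four points are coplanar.

Yes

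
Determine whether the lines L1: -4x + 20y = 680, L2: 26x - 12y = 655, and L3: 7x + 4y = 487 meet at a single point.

Lines aᵢx + bᵢy = cᵢ with pairwise distinct directions are concurrent exactly when det[aᵢ bᵢ cᵢ] = 0.
Here the determinant is 156.
Nonzero, so no common point exists.

No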